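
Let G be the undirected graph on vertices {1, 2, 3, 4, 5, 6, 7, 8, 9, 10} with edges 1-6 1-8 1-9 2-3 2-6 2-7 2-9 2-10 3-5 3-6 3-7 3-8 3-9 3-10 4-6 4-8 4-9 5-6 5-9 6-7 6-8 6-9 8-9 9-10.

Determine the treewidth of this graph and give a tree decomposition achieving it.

Treewidth 3.
One optimal decomposition is:
Bags: B1 = {2, 3, 6, 9}  B2 = {3, 5, 6, 9}  B3 = {3, 6, 8, 9}  B4 = {1, 6, 8, 9}  B5 = {2, 3, 9, 10}  B6 = {2, 3, 6, 7}  B7 = {4, 6, 8, 9}
Tree: B1–B2, B1–B3, B3–B4, B1–B5, B1–B6, B4–B7

Every bag has size at most 4, so the width is 4 − 1 = 3 and tw(G) ≤ 3. On the other hand G contains the 4-clique {2, 3, 9, 10}. A clique must lie in a single bag of any decomposition, so no decomposition can have width below 3. Combining the bounds, tw(G) = 3.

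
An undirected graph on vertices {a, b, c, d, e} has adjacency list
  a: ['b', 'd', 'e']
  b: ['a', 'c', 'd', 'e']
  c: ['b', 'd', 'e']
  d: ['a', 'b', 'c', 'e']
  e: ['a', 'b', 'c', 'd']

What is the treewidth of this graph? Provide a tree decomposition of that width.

The largest bag has 4 vertices, giving width 3; this decomposition certifies tw(G) ≤ 3. On the other hand G contains the 4-clique {b, c, d, e}. A clique must lie in a single bag of any decomposition, so no decomposition can have width below 3. Combining the bounds, tw(G) = 3.

Treewidth 3.
One such decomposition:
Bags: B1 = {a, b, d, e}  B2 = {b, c, d, e}
Tree: B1–B2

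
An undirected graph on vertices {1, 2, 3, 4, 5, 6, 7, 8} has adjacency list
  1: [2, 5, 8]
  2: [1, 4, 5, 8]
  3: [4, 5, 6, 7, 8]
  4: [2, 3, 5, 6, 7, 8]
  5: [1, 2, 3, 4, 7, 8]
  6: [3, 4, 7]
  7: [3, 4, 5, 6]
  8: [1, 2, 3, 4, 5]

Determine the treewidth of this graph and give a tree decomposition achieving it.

Treewidth 3.
One such decomposition:
Bags: B1 = {3, 4, 5, 7}  B2 = {3, 4, 5, 8}  B3 = {2, 4, 5, 8}  B4 = {1, 2, 5, 8}  B5 = {3, 4, 6, 7}
Tree: B1–B2, B2–B3, B3–B4, B1–B5

Each bag holds 4 vertices, so the decomposition has width 3, which upper-bounds the treewidth. Conversely, {1, 2, 5, 8} is a clique of size 4, and the vertices of any clique must share a bag in every tree decomposition; so some bag has ≥ 4 vertices and tw(G) ≥ 3. Combining the bounds, tw(G) = 3.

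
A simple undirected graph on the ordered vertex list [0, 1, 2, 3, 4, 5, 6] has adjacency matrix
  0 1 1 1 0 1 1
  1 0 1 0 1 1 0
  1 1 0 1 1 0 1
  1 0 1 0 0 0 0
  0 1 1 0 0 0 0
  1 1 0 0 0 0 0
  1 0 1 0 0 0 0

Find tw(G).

2

A width-2 tree decomposition is:
Bags: B1 = {0, 1, 2}  B2 = {0, 2, 6}  B3 = {0, 2, 3}  B4 = {0, 1, 5}  B5 = {1, 2, 4}
Tree: B1–B2, B2–B3, B1–B4, B1–B5
Each bag holds 3 vertices, so the decomposition has width 2, which upper-bounds the treewidth. For the lower bound, the 3 vertices {0, 1, 2} are pairwise adjacent, and any tree decomposition puts a clique entirely inside one bag — forcing width ≥ 2. Hence tw(G) = 2 exactly.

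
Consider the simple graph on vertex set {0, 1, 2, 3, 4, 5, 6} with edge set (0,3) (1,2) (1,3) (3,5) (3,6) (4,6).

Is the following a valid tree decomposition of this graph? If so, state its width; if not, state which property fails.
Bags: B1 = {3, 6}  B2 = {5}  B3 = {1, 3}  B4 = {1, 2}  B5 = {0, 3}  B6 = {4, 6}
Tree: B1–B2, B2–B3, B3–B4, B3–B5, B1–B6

A tree decomposition must satisfy three properties: every vertex lies in some bag; for every edge, both endpoints lie together in some bag; and for every vertex, the bags containing it form a connected subtree. Here edge (3,5) lies in no bag, so the decomposition is invalid.

No — edge (3,5) lies in no bag.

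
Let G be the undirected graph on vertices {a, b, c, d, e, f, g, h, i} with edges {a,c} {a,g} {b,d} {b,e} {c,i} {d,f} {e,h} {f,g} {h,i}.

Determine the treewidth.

2

A width-2 tree decomposition is:
Bags: B1 = {a, c, g}  B2 = {c, f, g}  B3 = {c, d, f}  B4 = {b, c, d}  B5 = {b, c, e}  B6 = {c, e, h}  B7 = {c, h, i}
Tree: B1–B2, B2–B3, B3–B4, B4–B5, B5–B6, B6–B7
Each bag holds 3 vertices, so the decomposition has width 2, which upper-bounds the treewidth. The edges c–a–g–f–d–b–e–h–i–c form a cycle, so G is not a tree and its treewidth is at least 2. Combining the bounds, tw(G) = 2.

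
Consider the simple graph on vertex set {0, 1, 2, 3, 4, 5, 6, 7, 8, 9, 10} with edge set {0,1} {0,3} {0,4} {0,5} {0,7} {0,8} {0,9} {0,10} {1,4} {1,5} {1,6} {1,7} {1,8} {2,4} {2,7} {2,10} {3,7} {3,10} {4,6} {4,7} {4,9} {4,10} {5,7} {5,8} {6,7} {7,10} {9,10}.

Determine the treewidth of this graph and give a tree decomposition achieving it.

Each bag holds 4 vertices, so the decomposition has width 3, which upper-bounds the treewidth. Conversely, {0, 1, 5, 8} is a clique of size 4, and the vertices of any clique must share a bag in every tree decomposition; so some bag has ≥ 4 vertices and tw(G) ≥ 3. Hence tw(G) = 3 exactly.

Treewidth 3.
Bags: B1 = {1, 4, 6, 7}  B2 = {0, 1, 4, 7}  B3 = {0, 1, 5, 7}  B4 = {0, 1, 5, 8}  B5 = {0, 4, 7, 10}  B6 = {2, 4, 7, 10}  B7 = {0, 3, 7, 10}  B8 = {0, 4, 9, 10}
Tree: B1–B2, B2–B3, B3–B4, B2–B5, B5–B6, B5–B7, B5–B8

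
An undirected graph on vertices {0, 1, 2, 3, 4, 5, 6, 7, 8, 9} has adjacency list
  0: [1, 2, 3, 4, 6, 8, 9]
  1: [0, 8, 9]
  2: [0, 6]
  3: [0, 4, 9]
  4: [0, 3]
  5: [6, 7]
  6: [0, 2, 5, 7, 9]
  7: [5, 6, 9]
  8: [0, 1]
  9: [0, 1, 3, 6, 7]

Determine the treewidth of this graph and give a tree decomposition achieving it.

Each bag holds 3 vertices, so the decomposition has width 2, which upper-bounds the treewidth. On the other hand G contains the 3-clique {0, 1, 8}. A clique must lie in a single bag of any decomposition, so no decomposition can have width below 2. Hence tw(G) = 2 exactly.

Treewidth 2.
One such decomposition:
Bags: B1 = {6, 7, 9}  B2 = {0, 6, 9}  B3 = {0, 1, 9}  B4 = {0, 2, 6}  B5 = {0, 1, 8}  B6 = {0, 3, 9}  B7 = {5, 6, 7}  B8 = {0, 3, 4}
Tree: B1–B2, B2–B3, B2–B4, B3–B5, B3–B6, B1–B7, B6–B8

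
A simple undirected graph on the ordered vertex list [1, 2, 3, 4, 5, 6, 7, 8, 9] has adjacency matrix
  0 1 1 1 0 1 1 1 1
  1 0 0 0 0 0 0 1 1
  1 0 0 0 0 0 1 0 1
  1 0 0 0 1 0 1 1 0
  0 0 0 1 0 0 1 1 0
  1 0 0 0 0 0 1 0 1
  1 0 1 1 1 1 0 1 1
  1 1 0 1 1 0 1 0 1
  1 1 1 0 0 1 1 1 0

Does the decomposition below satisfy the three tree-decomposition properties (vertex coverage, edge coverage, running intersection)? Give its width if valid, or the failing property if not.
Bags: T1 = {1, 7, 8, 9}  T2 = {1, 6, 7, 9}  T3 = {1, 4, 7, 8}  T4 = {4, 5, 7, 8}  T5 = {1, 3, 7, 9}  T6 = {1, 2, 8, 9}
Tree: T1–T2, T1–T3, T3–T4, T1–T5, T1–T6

Yes; width 3.

Checking the three conditions: (i) the bags cover all of {1, 2, 3, 4, 5, 6, 7, 8, 9}; (ii) for each edge, some bag contains both endpoints; (iii) the bags containing any fixed vertex form a subtree. All hold, so the decomposition is valid with width 4 − 1 = 3.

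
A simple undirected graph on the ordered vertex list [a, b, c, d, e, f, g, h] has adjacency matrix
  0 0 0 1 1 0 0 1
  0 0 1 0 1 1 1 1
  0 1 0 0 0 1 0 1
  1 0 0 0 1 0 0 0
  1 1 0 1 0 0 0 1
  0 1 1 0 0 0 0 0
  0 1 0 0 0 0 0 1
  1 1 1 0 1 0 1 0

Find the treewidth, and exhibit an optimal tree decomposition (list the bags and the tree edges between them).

Every bag has size at most 3, so the width is 3 − 1 = 2 and tw(G) ≤ 2. For the lower bound, the 3 vertices {a, d, e} are pairwise adjacent, and any tree decomposition puts a clique entirely inside one bag — forcing width ≥ 2. Hence tw(G) = 2 exactly.

Treewidth 2.
Bags: B1 = {b, e, h}  B2 = {a, e, h}  B3 = {b, c, h}  B4 = {a, d, e}  B5 = {b, g, h}  B6 = {b, c, f}
Tree: B1–B2, B1–B3, B2–B4, B1–B5, B3–B6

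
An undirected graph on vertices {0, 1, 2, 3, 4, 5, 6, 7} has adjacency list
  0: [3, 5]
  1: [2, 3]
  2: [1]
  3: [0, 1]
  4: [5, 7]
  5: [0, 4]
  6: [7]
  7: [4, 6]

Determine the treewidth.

1

A width-1 tree decomposition is:
Bags: B1 = {1, 2}  B2 = {1, 3}  B3 = {0, 3}  B4 = {0, 5}  B5 = {4, 5}  B6 = {4, 7}  B7 = {6, 7}
Tree: B1–B2, B2–B3, B3–B4, B4–B5, B5–B6, B6–B7
The largest bag has 2 vertices, giving width 1; this decomposition certifies tw(G) ≤ 1. Any graph with an edge has treewidth ≥ 1, and G has the edge 2–1. Combining the bounds, tw(G) = 1.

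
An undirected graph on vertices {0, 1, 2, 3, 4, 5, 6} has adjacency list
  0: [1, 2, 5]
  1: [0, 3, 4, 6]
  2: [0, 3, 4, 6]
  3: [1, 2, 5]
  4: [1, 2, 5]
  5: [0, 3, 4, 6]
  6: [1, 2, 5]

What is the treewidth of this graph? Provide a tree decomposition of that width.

Treewidth 3.
One optimal decomposition is:
Bags: B1 = {1, 2, 3, 5}  B2 = {1, 2, 5, 6}  B3 = {0, 1, 2, 5}  B4 = {1, 2, 4, 5}
Tree: B1–B2, B2–B3, B3–B4

The largest bag has 4 vertices, giving width 3; this decomposition certifies tw(G) ≤ 3. For the lower bound: the 4 vertex sets {2,3}, {5,6}, {1}, {0} are disjoint, each induces a connected subgraph, and every pair is joined by at least one edge of G. Contracting each set to a single vertex therefore yields K_{4} as a minor, and since treewidth is minor-monotone, tw(G) ≥ tw(K_{4}) = 3. Therefore the treewidth is 3.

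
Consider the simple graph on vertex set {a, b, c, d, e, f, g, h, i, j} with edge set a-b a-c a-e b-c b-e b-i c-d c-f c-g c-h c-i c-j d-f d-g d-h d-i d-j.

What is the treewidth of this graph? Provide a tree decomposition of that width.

The largest bag has 3 vertices, giving width 2; this decomposition certifies tw(G) ≤ 2. For the lower bound, the 3 vertices {a, b, e} are pairwise adjacent, and any tree decomposition puts a clique entirely inside one bag — forcing width ≥ 2. Hence tw(G) = 2 exactly.

Treewidth 2.
Bags: B1 = {a, b, c}  B2 = {b, c, i}  B3 = {a, b, e}  B4 = {c, d, i}  B5 = {c, d, g}  B6 = {c, d, h}  B7 = {c, d, f}  B8 = {c, d, j}
Tree: B1–B2, B1–B3, B2–B4, B4–B5, B4–B6, B6–B7, B6–B8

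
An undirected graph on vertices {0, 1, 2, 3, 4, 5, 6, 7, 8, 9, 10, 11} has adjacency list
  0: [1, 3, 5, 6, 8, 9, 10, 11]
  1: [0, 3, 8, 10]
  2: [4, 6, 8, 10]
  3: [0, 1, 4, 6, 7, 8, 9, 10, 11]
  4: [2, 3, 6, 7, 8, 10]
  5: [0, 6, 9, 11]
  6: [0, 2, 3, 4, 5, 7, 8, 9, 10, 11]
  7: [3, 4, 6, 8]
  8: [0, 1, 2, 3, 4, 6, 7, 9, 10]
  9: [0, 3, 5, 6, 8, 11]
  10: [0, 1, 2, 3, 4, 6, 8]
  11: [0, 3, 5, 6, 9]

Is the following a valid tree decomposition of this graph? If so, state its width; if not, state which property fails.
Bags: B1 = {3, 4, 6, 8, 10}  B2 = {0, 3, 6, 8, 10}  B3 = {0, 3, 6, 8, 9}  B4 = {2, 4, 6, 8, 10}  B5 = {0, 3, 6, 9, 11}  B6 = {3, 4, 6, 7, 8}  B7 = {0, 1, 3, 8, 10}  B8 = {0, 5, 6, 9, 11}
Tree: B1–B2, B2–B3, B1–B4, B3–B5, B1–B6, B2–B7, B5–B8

Every vertex of G appears in some bag (union = {0, 1, 2, 3, 4, 5, 6, 7, 8, 9, 10, 11}); every edge is covered by a bag; and for each vertex v the set of bags containing v is connected in the bag tree. The decomposition is therefore valid. The largest bag has 5 vertices, so the width is 4.

Yes; width 4.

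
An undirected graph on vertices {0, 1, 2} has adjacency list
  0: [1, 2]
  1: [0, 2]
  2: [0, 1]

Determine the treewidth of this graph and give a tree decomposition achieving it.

Treewidth 2.
One such decomposition:
Bags: B1 = {0, 1, 2}
Tree: (single bag)

A single bag containing all 3 vertices is trivially a valid decomposition of width 2. On the other hand G contains the 3-clique {0, 1, 2}. A clique must lie in a single bag of any decomposition, so no decomposition can have width below 2. Therefore the treewidth is 2.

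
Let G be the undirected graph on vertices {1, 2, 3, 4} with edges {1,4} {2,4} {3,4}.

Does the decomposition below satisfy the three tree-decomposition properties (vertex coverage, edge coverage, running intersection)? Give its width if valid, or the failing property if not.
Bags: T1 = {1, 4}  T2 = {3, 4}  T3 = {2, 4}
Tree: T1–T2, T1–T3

Yes; width 1.

Vertex coverage: the bags together contain {1, 2, 3, 4}, the full vertex set. Edge coverage: each edge of G has both endpoints in at least one bag. Running intersection: for every vertex, the bags containing it form a connected subtree. All three properties hold, so this is a valid tree decomposition of width max|bag| − 1 = 1, and hence tw(G) ≤ 1.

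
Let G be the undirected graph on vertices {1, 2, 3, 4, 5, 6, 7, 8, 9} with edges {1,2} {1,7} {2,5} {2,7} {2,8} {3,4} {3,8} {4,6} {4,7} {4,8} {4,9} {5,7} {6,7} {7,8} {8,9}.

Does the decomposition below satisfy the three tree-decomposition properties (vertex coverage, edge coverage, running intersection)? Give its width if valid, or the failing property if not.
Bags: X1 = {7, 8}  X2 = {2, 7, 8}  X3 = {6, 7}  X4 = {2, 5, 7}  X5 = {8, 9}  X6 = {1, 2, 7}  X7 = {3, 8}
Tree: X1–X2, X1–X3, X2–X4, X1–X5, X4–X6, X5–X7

A tree decomposition must satisfy three properties: every vertex lies in some bag; for every edge, both endpoints lie together in some bag; and for every vertex, the bags containing it form a connected subtree. Here vertex 4 appears in no bag, so the decomposition is invalid.

No — vertex 4 appears in no bag.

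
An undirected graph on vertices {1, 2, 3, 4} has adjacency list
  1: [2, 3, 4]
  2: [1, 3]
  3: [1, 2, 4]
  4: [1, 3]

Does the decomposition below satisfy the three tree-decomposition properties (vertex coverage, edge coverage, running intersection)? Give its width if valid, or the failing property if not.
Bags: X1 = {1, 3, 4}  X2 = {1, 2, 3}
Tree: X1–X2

Vertex coverage: the bags together contain {1, 2, 3, 4}, the full vertex set. Edge coverage: each edge of G has both endpoints in at least one bag. Running intersection: for every vertex, the bags containing it form a connected subtree. All three properties hold, so this is a valid tree decomposition of width max|bag| − 1 = 2, and hence tw(G) ≤ 2.

Yes; width 2.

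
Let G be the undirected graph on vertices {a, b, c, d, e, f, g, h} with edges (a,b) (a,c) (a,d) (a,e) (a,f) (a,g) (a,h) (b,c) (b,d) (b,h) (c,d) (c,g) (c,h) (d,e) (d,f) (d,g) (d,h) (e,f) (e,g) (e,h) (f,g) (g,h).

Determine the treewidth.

A width-4 tree decomposition is:
Bags: B1 = {a, c, d, g, h}  B2 = {a, d, e, g, h}  B3 = {a, d, e, f, g}  B4 = {a, b, c, d, h}
Tree: B1–B2, B2–B3, B1–B4
Each bag holds 5 vertices, so the decomposition has width 4, which upper-bounds the treewidth. On the other hand G contains the 5-clique {a, d, e, g, h}. A clique must lie in a single bag of any decomposition, so no decomposition can have width below 4. Combining the bounds, tw(G) = 4.

4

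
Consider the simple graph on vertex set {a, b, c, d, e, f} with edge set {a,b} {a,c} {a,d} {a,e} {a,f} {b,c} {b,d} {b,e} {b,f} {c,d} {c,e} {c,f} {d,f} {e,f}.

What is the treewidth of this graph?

A width-4 tree decomposition is:
Bags: B1 = {a, b, c, d, f}  B2 = {a, b, c, e, f}
Tree: B1–B2
The largest bag has 5 vertices, giving width 4; this decomposition certifies tw(G) ≤ 4. For the lower bound, the 5 vertices {a, b, c, d, f} are pairwise adjacent, and any tree decomposition puts a clique entirely inside one bag — forcing width ≥ 4. The upper and lower bounds meet at 4, so that is the treewidth.

4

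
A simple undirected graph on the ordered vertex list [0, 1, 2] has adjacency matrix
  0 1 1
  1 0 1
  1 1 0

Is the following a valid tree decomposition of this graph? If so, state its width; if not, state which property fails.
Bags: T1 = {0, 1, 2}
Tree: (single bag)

Every vertex of G appears in some bag (union = {0, 1, 2}); every edge is covered by a bag; and for each vertex v the set of bags containing v is connected in the bag tree. The decomposition is therefore valid. The largest bag has 3 vertices, so the width is 2.

Yes; width 2.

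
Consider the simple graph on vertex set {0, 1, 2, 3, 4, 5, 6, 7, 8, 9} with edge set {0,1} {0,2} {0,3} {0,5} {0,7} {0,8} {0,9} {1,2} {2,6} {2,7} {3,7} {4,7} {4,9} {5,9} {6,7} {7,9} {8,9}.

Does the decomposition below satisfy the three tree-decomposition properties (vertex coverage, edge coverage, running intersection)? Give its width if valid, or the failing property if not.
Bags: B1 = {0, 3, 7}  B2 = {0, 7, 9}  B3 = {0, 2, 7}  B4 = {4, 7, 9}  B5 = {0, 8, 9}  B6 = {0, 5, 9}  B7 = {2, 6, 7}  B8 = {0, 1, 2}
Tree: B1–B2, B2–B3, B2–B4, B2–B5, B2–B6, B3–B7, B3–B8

Yes; width 2.

Every vertex of G appears in some bag (union = {0, 1, 2, 3, 4, 5, 6, 7, 8, 9}); every edge is covered by a bag; and for each vertex v the set of bags containing v is connected in the bag tree. The decomposition is therefore valid. The largest bag has 3 vertices, so the width is 2.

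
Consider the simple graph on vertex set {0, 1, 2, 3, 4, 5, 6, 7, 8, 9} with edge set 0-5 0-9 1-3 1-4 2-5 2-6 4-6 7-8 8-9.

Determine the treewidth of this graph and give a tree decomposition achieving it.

Every bag has size at most 2, so the width is 2 − 1 = 1 and tw(G) ≤ 1. Any graph with an edge has treewidth ≥ 1, and G has the edge 7–8. Therefore the treewidth is 1.

Treewidth 1.
One optimal decomposition is:
Bags: B1 = {7, 8}  B2 = {8, 9}  B3 = {0, 9}  B4 = {0, 5}  B5 = {2, 5}  B6 = {2, 6}  B7 = {4, 6}  B8 = {1, 4}  B9 = {1, 3}
Tree: B1–B2, B2–B3, B3–B4, B4–B5, B5–B6, B6–B7, B7–B8, B8–B9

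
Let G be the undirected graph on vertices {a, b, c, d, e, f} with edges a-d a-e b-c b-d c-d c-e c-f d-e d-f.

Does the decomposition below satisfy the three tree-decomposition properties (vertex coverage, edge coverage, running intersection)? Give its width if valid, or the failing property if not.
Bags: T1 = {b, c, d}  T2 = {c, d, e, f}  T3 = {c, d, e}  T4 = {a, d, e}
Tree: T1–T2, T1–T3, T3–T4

A tree decomposition must satisfy three properties: every vertex lies in some bag; for every edge, both endpoints lie together in some bag; and for every vertex, the bags containing it form a connected subtree. Here bags containing vertex e are not connected in the tree, so the decomposition is invalid.

No — bags containing vertex e are not connected in the tree.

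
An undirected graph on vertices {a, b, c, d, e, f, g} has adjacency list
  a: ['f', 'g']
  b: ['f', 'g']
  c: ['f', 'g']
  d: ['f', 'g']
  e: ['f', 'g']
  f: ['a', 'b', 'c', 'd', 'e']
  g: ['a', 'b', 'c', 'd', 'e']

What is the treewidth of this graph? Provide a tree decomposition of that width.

The largest bag has 3 vertices, giving width 2; this decomposition certifies tw(G) ≤ 2. For the lower bound, G contains the cycle g–c–f–d–g, so G is not a forest; only forests have treewidth ≤ 1, hence tw(G) ≥ 2. The upper and lower bounds meet at 2, so that is the treewidth.

Treewidth 2.
One optimal decomposition is:
Bags: B1 = {c, f, g}  B2 = {d, f, g}  B3 = {a, f, g}  B4 = {e, f, g}  B5 = {b, f, g}
Tree: B1–B2, B2–B3, B3–B4, B4–B5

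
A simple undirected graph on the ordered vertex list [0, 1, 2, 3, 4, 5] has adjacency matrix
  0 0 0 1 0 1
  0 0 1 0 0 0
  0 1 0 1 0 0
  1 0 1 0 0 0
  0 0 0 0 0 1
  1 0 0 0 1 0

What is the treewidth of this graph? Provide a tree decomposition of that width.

The largest bag has 2 vertices, giving width 1; this decomposition certifies tw(G) ≤ 1. Any graph with an edge has treewidth ≥ 1, and G has the edge 1–2. Hence tw(G) = 1 exactly.

Treewidth 1.
One such decomposition:
Bags: B1 = {1, 2}  B2 = {2, 3}  B3 = {0, 3}  B4 = {0, 5}  B5 = {4, 5}
Tree: B1–B2, B2–B3, B3–B4, B4–B5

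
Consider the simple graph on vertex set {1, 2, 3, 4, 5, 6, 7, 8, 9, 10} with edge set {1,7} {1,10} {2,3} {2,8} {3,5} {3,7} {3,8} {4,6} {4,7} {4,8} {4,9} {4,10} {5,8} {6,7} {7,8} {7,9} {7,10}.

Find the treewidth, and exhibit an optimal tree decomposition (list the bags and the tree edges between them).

Treewidth 2.
One optimal decomposition is:
Bags: B1 = {3, 7, 8}  B2 = {4, 7, 8}  B3 = {3, 5, 8}  B4 = {4, 6, 7}  B5 = {4, 7, 9}  B6 = {4, 7, 10}  B7 = {1, 7, 10}  B8 = {2, 3, 8}
Tree: B1–B2, B1–B3, B2–B4, B4–B5, B5–B6, B6–B7, B3–B8

Every bag has size at most 3, so the width is 3 − 1 = 2 and tw(G) ≤ 2. For the lower bound, the 3 vertices {2, 3, 8} are pairwise adjacent, and any tree decomposition puts a clique entirely inside one bag — forcing width ≥ 2. The upper and lower bounds meet at 2, so that is the treewidth.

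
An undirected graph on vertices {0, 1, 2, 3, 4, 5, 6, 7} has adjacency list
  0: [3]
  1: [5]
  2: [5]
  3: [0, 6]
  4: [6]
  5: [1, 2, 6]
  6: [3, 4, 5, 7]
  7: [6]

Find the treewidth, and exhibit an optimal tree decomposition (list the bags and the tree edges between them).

Treewidth 1.
Bags: B1 = {5, 6}  B2 = {3, 6}  B3 = {1, 5}  B4 = {6, 7}  B5 = {4, 6}  B6 = {0, 3}  B7 = {2, 5}
Tree: B1–B2, B1–B3, B1–B4, B4–B5, B2–B6, B1–B7

Every bag has size at most 2, so the width is 2 − 1 = 1 and tw(G) ≤ 1. Since G has at least one edge (e.g. 6–5), it is not an edgeless graph, so tw(G) ≥ 1. The upper and lower bounds meet at 1, so that is the treewidth.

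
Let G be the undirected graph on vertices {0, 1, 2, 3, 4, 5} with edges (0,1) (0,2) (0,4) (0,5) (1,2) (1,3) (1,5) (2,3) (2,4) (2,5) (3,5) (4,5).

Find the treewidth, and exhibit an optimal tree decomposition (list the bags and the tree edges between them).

The largest bag has 4 vertices, giving width 3; this decomposition certifies tw(G) ≤ 3. For the lower bound, the 4 vertices {0, 1, 2, 5} are pairwise adjacent, and any tree decomposition puts a clique entirely inside one bag — forcing width ≥ 3. Therefore the treewidth is 3.

Treewidth 3.
One such decomposition:
Bags: B1 = {0, 1, 2, 5}  B2 = {1, 2, 3, 5}  B3 = {0, 2, 4, 5}
Tree: B1–B2, B1–B3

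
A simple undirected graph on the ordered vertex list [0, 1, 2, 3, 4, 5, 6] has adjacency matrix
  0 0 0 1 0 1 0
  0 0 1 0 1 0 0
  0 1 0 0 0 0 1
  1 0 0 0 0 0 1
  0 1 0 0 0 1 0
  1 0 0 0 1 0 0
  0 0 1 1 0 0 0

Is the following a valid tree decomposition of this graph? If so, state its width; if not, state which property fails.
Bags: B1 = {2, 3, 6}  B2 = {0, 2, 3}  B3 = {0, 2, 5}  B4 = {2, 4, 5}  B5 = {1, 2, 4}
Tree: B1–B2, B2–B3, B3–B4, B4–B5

Every vertex of G appears in some bag (union = {0, 1, 2, 3, 4, 5, 6}); every edge is covered by a bag; and for each vertex v the set of bags containing v is connected in the bag tree. The decomposition is therefore valid. The largest bag has 3 vertices, so the width is 2.

Yes; width 2.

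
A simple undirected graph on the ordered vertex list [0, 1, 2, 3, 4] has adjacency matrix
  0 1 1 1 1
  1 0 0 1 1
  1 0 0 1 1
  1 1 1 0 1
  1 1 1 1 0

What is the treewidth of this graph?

3

A width-3 tree decomposition is:
Bags: B1 = {0, 2, 3, 4}  B2 = {0, 1, 3, 4}
Tree: B1–B2
Every bag has size at most 4, so the width is 4 − 1 = 3 and tw(G) ≤ 3. For the lower bound, the 4 vertices {0, 1, 3, 4} are pairwise adjacent, and any tree decomposition puts a clique entirely inside one bag — forcing width ≥ 3. Hence tw(G) = 3 exactly.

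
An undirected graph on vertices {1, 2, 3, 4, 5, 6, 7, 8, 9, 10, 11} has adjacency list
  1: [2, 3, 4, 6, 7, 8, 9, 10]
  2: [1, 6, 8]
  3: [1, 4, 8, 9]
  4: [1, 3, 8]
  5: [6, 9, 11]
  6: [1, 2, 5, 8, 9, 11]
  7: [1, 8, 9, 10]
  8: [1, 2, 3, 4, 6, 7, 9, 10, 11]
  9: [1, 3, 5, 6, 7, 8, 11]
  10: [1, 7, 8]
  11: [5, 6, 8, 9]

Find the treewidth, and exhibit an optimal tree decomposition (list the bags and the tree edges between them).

Every bag has size at most 4, so the width is 4 − 1 = 3 and tw(G) ≤ 3. For the lower bound, the 4 vertices {1, 3, 8, 9} are pairwise adjacent, and any tree decomposition puts a clique entirely inside one bag — forcing width ≥ 3. Therefore the treewidth is 3.

Treewidth 3.
One such decomposition:
Bags: B1 = {6, 8, 9, 11}  B2 = {1, 6, 8, 9}  B3 = {1, 3, 8, 9}  B4 = {1, 7, 8, 9}  B5 = {1, 3, 4, 8}  B6 = {1, 7, 8, 10}  B7 = {1, 2, 6, 8}  B8 = {5, 6, 9, 11}
Tree: B1–B2, B2–B3, B2–B4, B3–B5, B4–B6, B2–B7, B1–B8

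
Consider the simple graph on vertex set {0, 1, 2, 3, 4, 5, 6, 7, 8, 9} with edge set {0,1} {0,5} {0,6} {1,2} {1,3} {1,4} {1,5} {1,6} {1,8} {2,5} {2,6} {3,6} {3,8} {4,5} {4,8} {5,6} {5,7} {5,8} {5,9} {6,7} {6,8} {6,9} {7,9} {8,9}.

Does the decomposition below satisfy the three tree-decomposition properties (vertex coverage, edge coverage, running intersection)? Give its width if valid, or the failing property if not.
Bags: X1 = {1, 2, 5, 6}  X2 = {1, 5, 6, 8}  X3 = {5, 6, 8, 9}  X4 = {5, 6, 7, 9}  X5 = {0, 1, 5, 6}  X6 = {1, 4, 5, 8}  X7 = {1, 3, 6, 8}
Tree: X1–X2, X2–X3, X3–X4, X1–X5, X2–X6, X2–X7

Yes; width 3.

Checking the three conditions: (i) the bags cover all of {0, 1, 2, 3, 4, 5, 6, 7, 8, 9}; (ii) for each edge, some bag contains both endpoints; (iii) the bags containing any fixed vertex form a subtree. All hold, so the decomposition is valid with width 4 − 1 = 3.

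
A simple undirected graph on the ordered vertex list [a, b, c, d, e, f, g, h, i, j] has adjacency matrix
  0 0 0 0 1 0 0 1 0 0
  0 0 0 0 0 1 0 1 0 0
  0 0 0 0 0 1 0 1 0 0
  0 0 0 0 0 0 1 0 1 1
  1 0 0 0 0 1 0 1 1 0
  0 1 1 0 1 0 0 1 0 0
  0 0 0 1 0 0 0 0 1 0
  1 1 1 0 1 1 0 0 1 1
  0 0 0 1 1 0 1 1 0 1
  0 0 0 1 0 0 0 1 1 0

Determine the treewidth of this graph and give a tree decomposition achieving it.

Treewidth 2.
Bags: B1 = {e, f, h}  B2 = {a, e, h}  B3 = {e, h, i}  B4 = {h, i, j}  B5 = {c, f, h}  B6 = {d, i, j}  B7 = {b, f, h}  B8 = {d, g, i}
Tree: B1–B2, B1–B3, B3–B4, B1–B5, B4–B6, B5–B7, B6–B8

Each bag holds 3 vertices, so the decomposition has width 2, which upper-bounds the treewidth. On the other hand G contains the 3-clique {d, i, j}. A clique must lie in a single bag of any decomposition, so no decomposition can have width below 2. Hence tw(G) = 2 exactly.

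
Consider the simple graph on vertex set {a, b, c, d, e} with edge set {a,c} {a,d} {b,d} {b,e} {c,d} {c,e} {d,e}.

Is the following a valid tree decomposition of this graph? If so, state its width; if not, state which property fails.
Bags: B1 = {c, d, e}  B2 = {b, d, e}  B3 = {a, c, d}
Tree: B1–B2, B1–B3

Yes; width 2.

Checking the three conditions: (i) the bags cover all of {a, b, c, d, e}; (ii) for each edge, some bag contains both endpoints; (iii) the bags containing any fixed vertex form a subtree. All hold, so the decomposition is valid with width 3 − 1 = 2.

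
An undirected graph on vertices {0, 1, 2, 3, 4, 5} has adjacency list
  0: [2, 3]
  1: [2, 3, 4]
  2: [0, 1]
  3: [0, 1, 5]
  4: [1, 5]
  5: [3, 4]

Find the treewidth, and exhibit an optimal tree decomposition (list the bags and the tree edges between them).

Treewidth 2.
One such decomposition:
Bags: B1 = {0, 2, 3}  B2 = {1, 2, 3}  B3 = {1, 3, 5}  B4 = {1, 4, 5}
Tree: B1–B2, B2–B3, B3–B4

Every bag has size at most 3, so the width is 3 − 1 = 2 and tw(G) ≤ 2. Since 0–2–1–3–0 is a cycle in G, G is not acyclic. Forests are exactly the graphs of treewidth ≤ 1, so tw(G) ≥ 2. The upper and lower bounds meet at 2, so that is the treewidth.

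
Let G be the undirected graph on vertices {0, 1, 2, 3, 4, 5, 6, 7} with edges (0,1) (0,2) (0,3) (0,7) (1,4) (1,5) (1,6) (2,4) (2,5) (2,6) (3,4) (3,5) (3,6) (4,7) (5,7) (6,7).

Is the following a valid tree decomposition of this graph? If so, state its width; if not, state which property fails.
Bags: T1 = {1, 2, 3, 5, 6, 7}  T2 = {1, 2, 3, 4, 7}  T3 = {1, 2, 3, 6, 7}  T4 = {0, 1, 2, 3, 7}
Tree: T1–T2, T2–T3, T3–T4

A tree decomposition must satisfy three properties: every vertex lies in some bag; for every edge, both endpoints lie together in some bag; and for every vertex, the bags containing it form a connected subtree. Here bags containing vertex 6 are not connected in the tree, so the decomposition is invalid.

No — bags containing vertex 6 are not connected in the tree.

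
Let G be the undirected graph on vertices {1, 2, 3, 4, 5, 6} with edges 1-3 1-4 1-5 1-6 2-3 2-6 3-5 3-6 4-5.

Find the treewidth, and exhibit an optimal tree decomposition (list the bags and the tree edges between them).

Treewidth 2.
One such decomposition:
Bags: B1 = {2, 3, 6}  B2 = {1, 3, 6}  B3 = {1, 3, 5}  B4 = {1, 4, 5}
Tree: B1–B2, B2–B3, B3–B4

Every bag has size at most 3, so the width is 3 − 1 = 2 and tw(G) ≤ 2. On the other hand G contains the 3-clique {1, 3, 5}. A clique must lie in a single bag of any decomposition, so no decomposition can have width below 2. Therefore the treewidth is 2.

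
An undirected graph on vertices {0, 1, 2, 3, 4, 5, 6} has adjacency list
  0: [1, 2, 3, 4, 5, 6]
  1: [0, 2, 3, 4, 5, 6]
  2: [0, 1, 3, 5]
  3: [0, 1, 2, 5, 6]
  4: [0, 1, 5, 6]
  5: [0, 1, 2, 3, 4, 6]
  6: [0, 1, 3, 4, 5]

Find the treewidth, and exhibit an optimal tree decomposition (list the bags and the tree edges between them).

Treewidth 4.
One optimal decomposition is:
Bags: B1 = {0, 1, 3, 5, 6}  B2 = {0, 1, 2, 3, 5}  B3 = {0, 1, 4, 5, 6}
Tree: B1–B2, B1–B3

Every bag has size at most 5, so the width is 5 − 1 = 4 and tw(G) ≤ 4. Conversely, {0, 1, 2, 3, 5} is a clique of size 5, and the vertices of any clique must share a bag in every tree decomposition; so some bag has ≥ 5 vertices and tw(G) ≥ 4. Hence tw(G) = 4 exactly.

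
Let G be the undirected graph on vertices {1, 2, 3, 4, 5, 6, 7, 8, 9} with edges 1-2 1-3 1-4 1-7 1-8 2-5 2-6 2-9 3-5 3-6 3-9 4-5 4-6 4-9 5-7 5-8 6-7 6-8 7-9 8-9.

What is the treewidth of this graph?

A width-4 tree decomposition is:
Bags: B1 = {1, 2, 5, 6, 9}  B2 = {1, 5, 6, 8, 9}  B3 = {1, 3, 5, 6, 9}  B4 = {1, 5, 6, 7, 9}  B5 = {1, 4, 5, 6, 9}
Tree: B1–B2, B2–B3, B3–B4, B4–B5
Each bag holds 5 vertices, so the decomposition has width 4, which upper-bounds the treewidth. For the lower bound: the 5 vertex sets {1,2}, {6,8}, {3,5}, {9}, {7} are disjoint, each induces a connected subgraph, and every pair is joined by at least one edge of G. Contracting each set to a single vertex therefore yields K_{5} as a minor, and since treewidth is minor-monotone, tw(G) ≥ tw(K_{5}) = 4. Therefore the treewidth is 4.

4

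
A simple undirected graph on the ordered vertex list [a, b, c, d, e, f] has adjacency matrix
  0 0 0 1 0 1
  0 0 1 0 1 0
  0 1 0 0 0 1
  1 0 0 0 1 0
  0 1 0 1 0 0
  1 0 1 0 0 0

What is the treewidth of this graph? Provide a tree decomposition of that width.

The largest bag has 3 vertices, giving width 2; this decomposition certifies tw(G) ≤ 2. Since e–d–a–f–c–b–e is a cycle in G, G is not acyclic. Forests are exactly the graphs of treewidth ≤ 1, so tw(G) ≥ 2. The upper and lower bounds meet at 2, so that is the treewidth.

Treewidth 2.
One optimal decomposition is:
Bags: B1 = {a, d, e}  B2 = {a, e, f}  B3 = {c, e, f}  B4 = {b, c, e}
Tree: B1–B2, B2–B3, B3–B4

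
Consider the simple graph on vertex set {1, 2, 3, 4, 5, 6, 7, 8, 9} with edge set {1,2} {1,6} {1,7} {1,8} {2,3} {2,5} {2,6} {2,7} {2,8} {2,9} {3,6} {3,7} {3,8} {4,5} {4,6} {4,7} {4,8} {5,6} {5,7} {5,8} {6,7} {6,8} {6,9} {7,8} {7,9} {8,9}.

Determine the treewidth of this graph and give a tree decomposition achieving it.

Treewidth 4.
One optimal decomposition is:
Bags: B1 = {2, 3, 6, 7, 8}  B2 = {1, 2, 6, 7, 8}  B3 = {2, 5, 6, 7, 8}  B4 = {2, 6, 7, 8, 9}  B5 = {4, 5, 6, 7, 8}
Tree: B1–B2, B1–B3, B2–B4, B3–B5

Each bag holds 5 vertices, so the decomposition has width 4, which upper-bounds the treewidth. For the lower bound, the 5 vertices {1, 2, 6, 7, 8} are pairwise adjacent, and any tree decomposition puts a clique entirely inside one bag — forcing width ≥ 4. Therefore the treewidth is 4.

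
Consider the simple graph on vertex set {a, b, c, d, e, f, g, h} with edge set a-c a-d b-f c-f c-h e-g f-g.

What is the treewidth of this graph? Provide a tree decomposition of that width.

Every bag has size at most 2, so the width is 2 − 1 = 1 and tw(G) ≤ 1. Since G has at least one edge (e.g. g–f), it is not an edgeless graph, so tw(G) ≥ 1. Hence tw(G) = 1 exactly.

Treewidth 1.
Bags: B1 = {f, g}  B2 = {c, f}  B3 = {e, g}  B4 = {c, h}  B5 = {a, c}  B6 = {b, f}  B7 = {a, d}
Tree: B1–B2, B1–B3, B2–B4, B2–B5, B1–B6, B5–B7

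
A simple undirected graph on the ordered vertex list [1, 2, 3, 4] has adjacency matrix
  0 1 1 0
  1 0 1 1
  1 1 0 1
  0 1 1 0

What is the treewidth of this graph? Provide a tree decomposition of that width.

Treewidth 2.
One optimal decomposition is:
Bags: B1 = {2, 3, 4}  B2 = {1, 2, 3}
Tree: B1–B2

Each bag holds 3 vertices, so the decomposition has width 2, which upper-bounds the treewidth. On the other hand G contains the 3-clique {1, 2, 3}. A clique must lie in a single bag of any decomposition, so no decomposition can have width below 2. Combining the bounds, tw(G) = 2.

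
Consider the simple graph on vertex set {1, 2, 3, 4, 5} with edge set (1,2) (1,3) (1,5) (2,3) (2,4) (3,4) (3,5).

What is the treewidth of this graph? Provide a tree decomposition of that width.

Each bag holds 3 vertices, so the decomposition has width 2, which upper-bounds the treewidth. Conversely, {1, 2, 3} is a clique of size 3, and the vertices of any clique must share a bag in every tree decomposition; so some bag has ≥ 3 vertices and tw(G) ≥ 2. The upper and lower bounds meet at 2, so that is the treewidth.

Treewidth 2.
Bags: B1 = {1, 3, 5}  B2 = {1, 2, 3}  B3 = {2, 3, 4}
Tree: B1–B2, B2–B3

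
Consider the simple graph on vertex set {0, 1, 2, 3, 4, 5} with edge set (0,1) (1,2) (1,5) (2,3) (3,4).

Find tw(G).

1

A width-1 tree decomposition is:
Bags: B1 = {2, 3}  B2 = {1, 2}  B3 = {0, 1}  B4 = {3, 4}  B5 = {1, 5}
Tree: B1–B2, B2–B3, B1–B4, B3–B5
Each bag holds 2 vertices, so the decomposition has width 1, which upper-bounds the treewidth. Any graph with an edge has treewidth ≥ 1, and G has the edge 3–2. Combining the bounds, tw(G) = 1.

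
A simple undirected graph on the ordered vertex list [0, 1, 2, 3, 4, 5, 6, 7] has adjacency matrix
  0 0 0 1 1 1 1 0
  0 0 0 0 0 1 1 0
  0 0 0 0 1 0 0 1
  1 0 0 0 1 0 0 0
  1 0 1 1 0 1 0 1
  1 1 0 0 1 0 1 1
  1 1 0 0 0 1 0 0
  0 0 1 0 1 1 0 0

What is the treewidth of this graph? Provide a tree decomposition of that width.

Every bag has size at most 3, so the width is 3 − 1 = 2 and tw(G) ≤ 2. Conversely, {1, 5, 6} is a clique of size 3, and the vertices of any clique must share a bag in every tree decomposition; so some bag has ≥ 3 vertices and tw(G) ≥ 2. The upper and lower bounds meet at 2, so that is the treewidth.

Treewidth 2.
One optimal decomposition is:
Bags: B1 = {0, 4, 5}  B2 = {0, 5, 6}  B3 = {0, 3, 4}  B4 = {4, 5, 7}  B5 = {1, 5, 6}  B6 = {2, 4, 7}
Tree: B1–B2, B1–B3, B1–B4, B2–B5, B4–B6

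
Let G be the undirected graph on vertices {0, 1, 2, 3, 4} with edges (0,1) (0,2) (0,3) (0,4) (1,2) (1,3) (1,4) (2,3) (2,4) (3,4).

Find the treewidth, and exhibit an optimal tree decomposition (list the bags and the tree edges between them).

A single bag containing all 5 vertices is trivially a valid decomposition of width 4. On the other hand G contains the 5-clique {0, 1, 2, 3, 4}. A clique must lie in a single bag of any decomposition, so no decomposition can have width below 4. The upper and lower bounds meet at 4, so that is the treewidth.

Treewidth 4.
One such decomposition:
Bags: B1 = {0, 1, 2, 3, 4}
Tree: (single bag)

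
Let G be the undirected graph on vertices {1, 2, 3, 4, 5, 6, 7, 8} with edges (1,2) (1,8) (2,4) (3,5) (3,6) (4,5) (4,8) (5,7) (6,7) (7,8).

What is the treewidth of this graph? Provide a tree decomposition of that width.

Treewidth 2.
Bags: B1 = {3, 6, 7}  B2 = {3, 5, 7}  B3 = {5, 7, 8}  B4 = {4, 5, 8}  B5 = {1, 4, 8}  B6 = {1, 2, 4}
Tree: B1–B2, B2–B3, B3–B4, B4–B5, B5–B6

The largest bag has 3 vertices, giving width 2; this decomposition certifies tw(G) ≤ 2. Since 6–3–5–7–6 is a cycle in G, G is not acyclic. Forests are exactly the graphs of treewidth ≤ 1, so tw(G) ≥ 2. Hence tw(G) = 2 exactly.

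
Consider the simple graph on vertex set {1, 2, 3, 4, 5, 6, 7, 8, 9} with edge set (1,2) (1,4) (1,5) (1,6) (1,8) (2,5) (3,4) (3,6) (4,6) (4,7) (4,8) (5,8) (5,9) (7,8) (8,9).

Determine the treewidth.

2

A width-2 tree decomposition is:
Bags: B1 = {1, 4, 8}  B2 = {1, 5, 8}  B3 = {5, 8, 9}  B4 = {1, 4, 6}  B5 = {1, 2, 5}  B6 = {3, 4, 6}  B7 = {4, 7, 8}
Tree: B1–B2, B2–B3, B1–B4, B2–B5, B4–B6, B1–B7
Every bag has size at most 3, so the width is 3 − 1 = 2 and tw(G) ≤ 2. Conversely, {1, 2, 5} is a clique of size 3, and the vertices of any clique must share a bag in every tree decomposition; so some bag has ≥ 3 vertices and tw(G) ≥ 2. The upper and lower bounds meet at 2, so that is the treewidth.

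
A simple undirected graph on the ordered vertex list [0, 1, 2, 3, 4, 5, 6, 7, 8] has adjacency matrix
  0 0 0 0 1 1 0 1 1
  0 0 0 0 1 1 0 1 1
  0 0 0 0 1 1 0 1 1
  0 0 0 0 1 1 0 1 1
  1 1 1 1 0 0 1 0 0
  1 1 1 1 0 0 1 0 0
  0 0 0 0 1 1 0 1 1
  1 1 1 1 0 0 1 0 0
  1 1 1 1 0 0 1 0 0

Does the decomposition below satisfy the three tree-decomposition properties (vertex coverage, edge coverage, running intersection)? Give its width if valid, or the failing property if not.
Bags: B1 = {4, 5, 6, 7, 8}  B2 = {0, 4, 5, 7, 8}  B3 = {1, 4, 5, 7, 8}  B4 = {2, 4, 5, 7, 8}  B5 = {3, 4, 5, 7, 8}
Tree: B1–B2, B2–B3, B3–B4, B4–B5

Yes; width 4.

Vertex coverage: the bags together contain {0, 1, 2, 3, 4, 5, 6, 7, 8}, the full vertex set. Edge coverage: each edge of G has both endpoints in at least one bag. Running intersection: for every vertex, the bags containing it form a connected subtree. All three properties hold, so this is a valid tree decomposition of width max|bag| − 1 = 4, and hence tw(G) ≤ 4.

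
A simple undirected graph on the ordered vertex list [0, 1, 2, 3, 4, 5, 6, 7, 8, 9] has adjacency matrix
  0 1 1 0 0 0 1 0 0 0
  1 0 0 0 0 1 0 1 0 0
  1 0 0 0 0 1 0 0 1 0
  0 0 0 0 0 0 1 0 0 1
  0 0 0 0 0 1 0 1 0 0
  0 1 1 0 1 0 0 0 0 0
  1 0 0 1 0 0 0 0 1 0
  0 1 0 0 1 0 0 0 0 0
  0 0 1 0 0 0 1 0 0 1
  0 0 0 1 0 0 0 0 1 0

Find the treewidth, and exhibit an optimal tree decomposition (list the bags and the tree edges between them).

Each bag holds 3 vertices, so the decomposition has width 2, which upper-bounds the treewidth. For the lower bound, G contains the cycle 7–4–5–1–7, so G is not a forest; only forests have treewidth ≤ 1, hence tw(G) ≥ 2. Therefore the treewidth is 2.

Treewidth 2.
One optimal decomposition is:
Bags: B1 = {1, 4, 7}  B2 = {1, 4, 5}  B3 = {0, 1, 5}  B4 = {0, 2, 5}  B5 = {0, 2, 6}  B6 = {2, 6, 8}  B7 = {3, 6, 8}  B8 = {3, 8, 9}
Tree: B1–B2, B2–B3, B3–B4, B4–B5, B5–B6, B6–B7, B7–B8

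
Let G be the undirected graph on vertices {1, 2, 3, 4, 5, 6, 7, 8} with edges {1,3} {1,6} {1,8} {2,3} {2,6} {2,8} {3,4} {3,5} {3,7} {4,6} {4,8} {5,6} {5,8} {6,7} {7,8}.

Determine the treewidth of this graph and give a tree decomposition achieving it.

Treewidth 3.
One optimal decomposition is:
Bags: B1 = {2, 3, 6, 8}  B2 = {3, 6, 7, 8}  B3 = {1, 3, 6, 8}  B4 = {3, 4, 6, 8}  B5 = {3, 5, 6, 8}
Tree: B1–B2, B2–B3, B3–B4, B4–B5

The largest bag has 4 vertices, giving width 3; this decomposition certifies tw(G) ≤ 3. For the lower bound: the 4 vertex sets {2,8}, {3,7}, {6}, {1} are disjoint, each induces a connected subgraph, and every pair is joined by at least one edge of G. Contracting each set to a single vertex therefore yields K_{4} as a minor, and since treewidth is minor-monotone, tw(G) ≥ tw(K_{4}) = 3. Therefore the treewidth is 3.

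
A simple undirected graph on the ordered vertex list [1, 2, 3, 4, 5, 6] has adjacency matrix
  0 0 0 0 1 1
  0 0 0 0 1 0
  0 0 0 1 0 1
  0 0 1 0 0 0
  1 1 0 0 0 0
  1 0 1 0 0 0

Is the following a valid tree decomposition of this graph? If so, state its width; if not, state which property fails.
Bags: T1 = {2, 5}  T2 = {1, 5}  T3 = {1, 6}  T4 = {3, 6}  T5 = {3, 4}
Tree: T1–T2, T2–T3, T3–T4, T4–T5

Vertex coverage: the bags together contain {1, 2, 3, 4, 5, 6}, the full vertex set. Edge coverage: each edge of G has both endpoints in at least one bag. Running intersection: for every vertex, the bags containing it form a connected subtree. All three properties hold, so this is a valid tree decomposition of width max|bag| − 1 = 1, and hence tw(G) ≤ 1.

Yes; width 1.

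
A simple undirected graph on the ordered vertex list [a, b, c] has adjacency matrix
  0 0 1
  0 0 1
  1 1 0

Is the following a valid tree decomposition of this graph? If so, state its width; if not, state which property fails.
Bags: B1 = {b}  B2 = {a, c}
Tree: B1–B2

A tree decomposition must satisfy three properties: every vertex lies in some bag; for every edge, both endpoints lie together in some bag; and for every vertex, the bags containing it form a connected subtree. Here edge (c,b) lies in no bag, so the decomposition is invalid.

No — edge (c,b) lies in no bag.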